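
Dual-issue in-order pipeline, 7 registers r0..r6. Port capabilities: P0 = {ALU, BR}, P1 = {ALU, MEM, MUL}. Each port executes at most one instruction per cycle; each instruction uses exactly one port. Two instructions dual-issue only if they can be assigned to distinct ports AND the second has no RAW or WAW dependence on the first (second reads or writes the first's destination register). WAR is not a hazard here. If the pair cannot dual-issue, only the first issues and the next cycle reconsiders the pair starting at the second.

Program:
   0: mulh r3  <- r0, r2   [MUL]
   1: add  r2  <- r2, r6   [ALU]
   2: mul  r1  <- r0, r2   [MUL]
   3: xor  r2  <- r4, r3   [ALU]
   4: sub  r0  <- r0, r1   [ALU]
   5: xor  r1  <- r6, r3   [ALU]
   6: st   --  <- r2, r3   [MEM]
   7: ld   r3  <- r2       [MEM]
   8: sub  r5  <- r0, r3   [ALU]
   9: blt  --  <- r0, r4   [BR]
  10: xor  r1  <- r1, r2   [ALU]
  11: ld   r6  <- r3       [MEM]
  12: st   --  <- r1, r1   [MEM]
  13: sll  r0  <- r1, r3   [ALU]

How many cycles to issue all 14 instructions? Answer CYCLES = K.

CYCLES = 8

c0: i0,i1 mulh.MUL+add.ALU  2-wide
c1: i2,i3 mul.MUL+xor.ALU  2-wide
c2: i4,i5 sub.ALU+xor.ALU  2-wide
c3: i6 st.MEM  no-port MEM/MEM
c4: i7 ld.MEM  RAW r3
c5: i8,i9 sub.ALU+blt.BR  2-wide
c6: i10,i11 xor.ALU+ld.MEM  2-wide
c7: i12,i13 st.MEM+sll.ALU  2-wide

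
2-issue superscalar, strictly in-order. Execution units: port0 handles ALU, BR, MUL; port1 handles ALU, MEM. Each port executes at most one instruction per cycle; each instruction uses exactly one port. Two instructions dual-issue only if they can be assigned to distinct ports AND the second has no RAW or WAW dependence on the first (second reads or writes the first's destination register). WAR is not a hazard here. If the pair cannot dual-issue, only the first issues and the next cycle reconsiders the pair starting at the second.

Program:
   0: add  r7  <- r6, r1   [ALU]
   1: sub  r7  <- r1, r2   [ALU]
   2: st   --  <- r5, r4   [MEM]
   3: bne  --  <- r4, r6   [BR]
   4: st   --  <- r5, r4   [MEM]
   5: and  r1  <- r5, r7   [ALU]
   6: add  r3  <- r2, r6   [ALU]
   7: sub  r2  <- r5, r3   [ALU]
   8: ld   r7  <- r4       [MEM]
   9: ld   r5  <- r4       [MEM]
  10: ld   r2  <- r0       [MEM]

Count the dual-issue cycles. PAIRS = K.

PAIRS = 4

#0 head=0: add.ALU i0 WAW r7
#1 head=1: sub.ALU st.MEM i1/i2 pair
#2 head=3: bne.BR st.MEM i3/i4 pair
#3 head=5: and.ALU add.ALU i5/i6 pair
#4 head=7: sub.ALU ld.MEM i7/i8 pair
#5 head=9: ld.MEM i9 no-port MEM/MEM
#6 head=10: ld.MEM i10 tail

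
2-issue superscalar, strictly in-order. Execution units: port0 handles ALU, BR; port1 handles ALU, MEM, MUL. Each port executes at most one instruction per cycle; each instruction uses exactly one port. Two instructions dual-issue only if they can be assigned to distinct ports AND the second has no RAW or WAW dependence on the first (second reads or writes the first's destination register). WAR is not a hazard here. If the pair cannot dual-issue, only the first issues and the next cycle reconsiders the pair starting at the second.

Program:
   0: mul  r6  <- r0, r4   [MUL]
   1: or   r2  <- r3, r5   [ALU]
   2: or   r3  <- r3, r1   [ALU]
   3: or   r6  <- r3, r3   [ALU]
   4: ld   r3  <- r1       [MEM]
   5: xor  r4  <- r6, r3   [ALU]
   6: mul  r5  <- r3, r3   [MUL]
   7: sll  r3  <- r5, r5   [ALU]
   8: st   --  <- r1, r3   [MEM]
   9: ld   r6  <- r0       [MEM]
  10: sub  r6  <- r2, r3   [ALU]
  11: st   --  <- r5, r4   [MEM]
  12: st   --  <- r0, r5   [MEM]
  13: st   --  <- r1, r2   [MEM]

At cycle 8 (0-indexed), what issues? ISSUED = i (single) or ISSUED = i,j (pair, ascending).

ISSUED = 12

0. mul/or @i0/i1  | dual
1. or @i2  | RAW r3
2. or/ld @i3/i4  | dual
3. xor/mul @i5/i6  | dual
4. sll @i7  | RAW r3
5. st @i8  | no-port MEM/MEM
6. ld @i9  | WAW r6
7. sub/st @i10/i11  | dual
8. st @i12  | no-port MEM/MEM
9. st @i13  | tail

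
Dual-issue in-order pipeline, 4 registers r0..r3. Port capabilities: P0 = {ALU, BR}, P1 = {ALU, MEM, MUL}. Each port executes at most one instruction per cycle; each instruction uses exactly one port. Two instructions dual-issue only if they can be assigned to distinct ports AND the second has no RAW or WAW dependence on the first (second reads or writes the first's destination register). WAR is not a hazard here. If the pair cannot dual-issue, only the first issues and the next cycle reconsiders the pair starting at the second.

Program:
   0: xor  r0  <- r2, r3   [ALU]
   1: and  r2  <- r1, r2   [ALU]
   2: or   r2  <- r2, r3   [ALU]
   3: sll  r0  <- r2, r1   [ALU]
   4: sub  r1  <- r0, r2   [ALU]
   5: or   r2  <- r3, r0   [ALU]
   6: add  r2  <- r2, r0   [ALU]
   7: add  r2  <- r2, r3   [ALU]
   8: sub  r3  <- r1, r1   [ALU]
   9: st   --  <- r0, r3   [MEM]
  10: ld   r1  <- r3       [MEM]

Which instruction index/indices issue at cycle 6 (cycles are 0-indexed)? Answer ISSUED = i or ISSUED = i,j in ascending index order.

c0: i0,i1 xor.ALU/and.ALU  dual
c1: i2 or.ALU  RAW r2
c2: i3 sll.ALU  RAW r0
c3: i4,i5 sub.ALU/or.ALU  dual
c4: i6 add.ALU  RAW+WAW r2
c5: i7,i8 add.ALU/sub.ALU  dual
c6: i9 st.MEM  no-port MEM/MEM
c7: i10 ld.MEM  tail

ISSUED = 9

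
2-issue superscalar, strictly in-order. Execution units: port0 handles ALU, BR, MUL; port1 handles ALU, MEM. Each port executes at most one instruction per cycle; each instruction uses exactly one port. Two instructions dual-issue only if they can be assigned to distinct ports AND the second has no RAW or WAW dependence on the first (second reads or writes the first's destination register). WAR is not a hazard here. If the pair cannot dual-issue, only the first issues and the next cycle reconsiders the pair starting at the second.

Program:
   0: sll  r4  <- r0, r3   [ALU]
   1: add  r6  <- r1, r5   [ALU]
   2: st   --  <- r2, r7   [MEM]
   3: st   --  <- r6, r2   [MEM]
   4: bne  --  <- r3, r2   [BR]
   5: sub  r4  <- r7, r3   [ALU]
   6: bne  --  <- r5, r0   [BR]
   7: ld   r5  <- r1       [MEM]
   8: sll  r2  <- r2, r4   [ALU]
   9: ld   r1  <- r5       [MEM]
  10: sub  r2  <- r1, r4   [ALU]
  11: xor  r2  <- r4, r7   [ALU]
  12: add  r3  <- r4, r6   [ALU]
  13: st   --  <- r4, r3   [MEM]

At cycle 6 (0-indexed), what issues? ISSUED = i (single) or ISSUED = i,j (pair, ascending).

ISSUED = 10

#0 head=0: sll.ALU add.ALU i0,i1 pair
#1 head=2: st.MEM i2 no-port MEM/MEM
#2 head=3: st.MEM bne.BR i3,i4 pair
#3 head=5: sub.ALU bne.BR i5,i6 pair
#4 head=7: ld.MEM sll.ALU i7,i8 pair
#5 head=9: ld.MEM i9 RAW r1
#6 head=10: sub.ALU i10 WAW r2
#7 head=11: xor.ALU add.ALU i11,i12 pair
#8 head=13: st.MEM i13 tail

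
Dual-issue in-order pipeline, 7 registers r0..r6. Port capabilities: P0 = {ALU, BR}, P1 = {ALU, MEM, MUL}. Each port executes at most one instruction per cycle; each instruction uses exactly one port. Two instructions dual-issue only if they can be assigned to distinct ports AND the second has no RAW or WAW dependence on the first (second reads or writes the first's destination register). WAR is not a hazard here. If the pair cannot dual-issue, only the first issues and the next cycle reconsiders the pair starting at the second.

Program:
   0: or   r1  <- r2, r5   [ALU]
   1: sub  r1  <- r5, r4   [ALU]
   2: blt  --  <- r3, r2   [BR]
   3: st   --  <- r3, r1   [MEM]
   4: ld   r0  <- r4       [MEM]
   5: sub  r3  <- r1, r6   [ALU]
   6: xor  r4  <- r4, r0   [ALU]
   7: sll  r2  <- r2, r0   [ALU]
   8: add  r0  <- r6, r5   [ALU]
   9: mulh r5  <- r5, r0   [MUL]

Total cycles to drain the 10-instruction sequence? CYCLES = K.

CYCLES = 7

  cy0 -> i0 (or.ALU) WAW r1
  cy1 -> i1,i2 (sub.ALU blt.BR) pair
  cy2 -> i3 (st.MEM) no-port MEM/MEM
  cy3 -> i4,i5 (ld.MEM sub.ALU) pair
  cy4 -> i6,i7 (xor.ALU sll.ALU) pair
  cy5 -> i8 (add.ALU) RAW r0
  cy6 -> i9 (mulh.MUL) tail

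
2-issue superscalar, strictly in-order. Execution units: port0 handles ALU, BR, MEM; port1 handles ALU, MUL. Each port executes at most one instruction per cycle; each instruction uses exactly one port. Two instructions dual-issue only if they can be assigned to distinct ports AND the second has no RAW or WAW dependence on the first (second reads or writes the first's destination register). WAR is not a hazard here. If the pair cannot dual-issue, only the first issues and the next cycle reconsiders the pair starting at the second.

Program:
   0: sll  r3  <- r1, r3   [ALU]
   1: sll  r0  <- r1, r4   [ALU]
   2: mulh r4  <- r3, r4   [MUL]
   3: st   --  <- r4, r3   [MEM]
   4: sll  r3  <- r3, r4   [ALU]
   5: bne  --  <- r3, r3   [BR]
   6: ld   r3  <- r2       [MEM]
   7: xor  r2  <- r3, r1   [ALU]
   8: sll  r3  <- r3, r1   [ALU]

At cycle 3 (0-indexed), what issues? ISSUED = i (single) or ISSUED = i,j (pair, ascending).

[0] i0/i1  sll+sll  -- pair
[1] i2  mulh  -- RAW r4
[2] i3/i4  st+sll  -- pair
[3] i5  bne  -- no-port BR/MEM
[4] i6  ld  -- RAW r3
[5] i7/i8  xor+sll  -- pair

ISSUED = 5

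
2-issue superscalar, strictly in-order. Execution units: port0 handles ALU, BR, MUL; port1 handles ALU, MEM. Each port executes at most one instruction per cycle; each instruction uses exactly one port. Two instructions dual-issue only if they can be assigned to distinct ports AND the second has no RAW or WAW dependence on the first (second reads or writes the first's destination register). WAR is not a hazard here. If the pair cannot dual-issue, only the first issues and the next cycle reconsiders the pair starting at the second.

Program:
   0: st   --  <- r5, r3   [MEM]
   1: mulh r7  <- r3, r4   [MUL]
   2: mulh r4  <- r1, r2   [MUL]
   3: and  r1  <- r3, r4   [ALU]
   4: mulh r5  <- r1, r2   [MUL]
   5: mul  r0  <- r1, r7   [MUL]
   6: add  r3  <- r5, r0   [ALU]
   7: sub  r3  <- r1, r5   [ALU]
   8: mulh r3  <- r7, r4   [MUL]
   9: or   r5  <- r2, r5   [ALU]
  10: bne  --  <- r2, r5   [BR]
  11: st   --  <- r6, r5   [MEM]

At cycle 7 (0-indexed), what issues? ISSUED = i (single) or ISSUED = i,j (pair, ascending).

#0 head=0: st.MEM mulh.MUL i0,i1 2-wide
#1 head=2: mulh.MUL i2 RAW r4
#2 head=3: and.ALU i3 RAW r1
#3 head=4: mulh.MUL i4 no-port MUL/MUL
#4 head=5: mul.MUL i5 RAW r0
#5 head=6: add.ALU i6 WAW r3
#6 head=7: sub.ALU i7 WAW r3
#7 head=8: mulh.MUL or.ALU i8,i9 2-wide
#8 head=10: bne.BR st.MEM i10,i11 2-wide

ISSUED = 8,9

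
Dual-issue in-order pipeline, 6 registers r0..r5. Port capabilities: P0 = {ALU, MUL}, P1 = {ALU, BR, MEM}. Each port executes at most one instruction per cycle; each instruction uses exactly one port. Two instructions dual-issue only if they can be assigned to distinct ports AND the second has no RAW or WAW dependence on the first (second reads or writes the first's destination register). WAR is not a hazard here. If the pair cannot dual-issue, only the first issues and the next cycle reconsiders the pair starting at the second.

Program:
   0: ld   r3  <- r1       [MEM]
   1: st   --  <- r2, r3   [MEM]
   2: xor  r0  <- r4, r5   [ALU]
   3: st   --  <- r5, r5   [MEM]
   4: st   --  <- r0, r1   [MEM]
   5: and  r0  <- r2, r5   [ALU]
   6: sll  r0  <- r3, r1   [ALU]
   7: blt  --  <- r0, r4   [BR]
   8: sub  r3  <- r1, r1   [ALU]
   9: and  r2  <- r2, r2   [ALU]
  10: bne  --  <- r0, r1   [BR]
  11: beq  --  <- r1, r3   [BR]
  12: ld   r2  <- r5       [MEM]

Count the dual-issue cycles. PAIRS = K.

[0] i0  ld  -- no-port MEM/MEM
[1] i1/i2  st xor  -- 2-wide
[2] i3  st  -- no-port MEM/MEM
[3] i4/i5  st and  -- 2-wide
[4] i6  sll  -- RAW r0
[5] i7/i8  blt sub  -- 2-wide
[6] i9/i10  and bne  -- 2-wide
[7] i11  beq  -- no-port BR/MEM
[8] i12  ld  -- tail

PAIRS = 4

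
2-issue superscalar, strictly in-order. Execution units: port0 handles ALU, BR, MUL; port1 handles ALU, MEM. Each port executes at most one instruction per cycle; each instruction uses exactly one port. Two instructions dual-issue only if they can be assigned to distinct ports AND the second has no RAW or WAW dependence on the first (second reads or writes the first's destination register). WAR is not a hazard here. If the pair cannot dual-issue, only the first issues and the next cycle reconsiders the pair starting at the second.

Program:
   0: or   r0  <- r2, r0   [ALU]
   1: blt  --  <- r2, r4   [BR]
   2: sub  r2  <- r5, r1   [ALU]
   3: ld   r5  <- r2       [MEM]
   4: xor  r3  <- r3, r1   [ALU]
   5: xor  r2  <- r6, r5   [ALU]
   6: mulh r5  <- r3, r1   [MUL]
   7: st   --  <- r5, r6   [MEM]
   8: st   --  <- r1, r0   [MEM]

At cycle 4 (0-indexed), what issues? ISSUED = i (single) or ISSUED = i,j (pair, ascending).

  cy0 -> i0/i1 (or.ALU blt.BR) dual
  cy1 -> i2 (sub.ALU) RAW r2
  cy2 -> i3/i4 (ld.MEM xor.ALU) dual
  cy3 -> i5/i6 (xor.ALU mulh.MUL) dual
  cy4 -> i7 (st.MEM) no-port MEM/MEM
  cy5 -> i8 (st.MEM) tail

ISSUED = 7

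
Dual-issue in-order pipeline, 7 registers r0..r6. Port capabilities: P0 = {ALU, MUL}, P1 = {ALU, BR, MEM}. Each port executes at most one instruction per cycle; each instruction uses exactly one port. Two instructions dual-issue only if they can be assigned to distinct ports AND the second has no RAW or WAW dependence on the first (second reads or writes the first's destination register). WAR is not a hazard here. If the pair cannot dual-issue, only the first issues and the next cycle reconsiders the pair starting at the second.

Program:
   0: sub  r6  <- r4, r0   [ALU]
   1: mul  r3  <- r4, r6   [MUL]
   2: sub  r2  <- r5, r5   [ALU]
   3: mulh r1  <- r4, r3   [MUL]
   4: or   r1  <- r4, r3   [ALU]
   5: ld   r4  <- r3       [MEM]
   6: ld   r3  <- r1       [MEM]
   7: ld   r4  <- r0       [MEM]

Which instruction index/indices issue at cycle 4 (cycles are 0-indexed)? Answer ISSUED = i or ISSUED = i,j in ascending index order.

[0] i0  sub  -- RAW r6
[1] i1+i2  mul+sub  -- 2-wide
[2] i3  mulh  -- WAW r1
[3] i4+i5  or+ld  -- 2-wide
[4] i6  ld  -- no-port MEM/MEM
[5] i7  ld  -- tail

ISSUED = 6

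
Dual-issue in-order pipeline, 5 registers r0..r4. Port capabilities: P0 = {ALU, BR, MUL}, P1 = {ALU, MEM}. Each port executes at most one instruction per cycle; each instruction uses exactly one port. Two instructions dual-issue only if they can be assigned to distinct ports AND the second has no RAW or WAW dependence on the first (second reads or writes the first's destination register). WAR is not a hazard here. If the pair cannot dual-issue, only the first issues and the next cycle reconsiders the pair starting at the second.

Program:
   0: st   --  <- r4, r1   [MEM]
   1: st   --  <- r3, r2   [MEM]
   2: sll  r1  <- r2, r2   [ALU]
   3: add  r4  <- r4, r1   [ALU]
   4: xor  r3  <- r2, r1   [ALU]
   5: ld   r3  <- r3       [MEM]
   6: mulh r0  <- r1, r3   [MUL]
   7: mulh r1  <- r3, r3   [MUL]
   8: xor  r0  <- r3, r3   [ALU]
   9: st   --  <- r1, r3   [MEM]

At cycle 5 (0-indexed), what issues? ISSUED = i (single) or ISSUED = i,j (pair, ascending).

ISSUED = 7,8

c0: i0 st.MEM  no-port MEM/MEM
c1: i1&i2 st.MEM+sll.ALU  dual
c2: i3&i4 add.ALU+xor.ALU  dual
c3: i5 ld.MEM  RAW r3
c4: i6 mulh.MUL  no-port MUL/MUL
c5: i7&i8 mulh.MUL+xor.ALU  dual
c6: i9 st.MEM  tail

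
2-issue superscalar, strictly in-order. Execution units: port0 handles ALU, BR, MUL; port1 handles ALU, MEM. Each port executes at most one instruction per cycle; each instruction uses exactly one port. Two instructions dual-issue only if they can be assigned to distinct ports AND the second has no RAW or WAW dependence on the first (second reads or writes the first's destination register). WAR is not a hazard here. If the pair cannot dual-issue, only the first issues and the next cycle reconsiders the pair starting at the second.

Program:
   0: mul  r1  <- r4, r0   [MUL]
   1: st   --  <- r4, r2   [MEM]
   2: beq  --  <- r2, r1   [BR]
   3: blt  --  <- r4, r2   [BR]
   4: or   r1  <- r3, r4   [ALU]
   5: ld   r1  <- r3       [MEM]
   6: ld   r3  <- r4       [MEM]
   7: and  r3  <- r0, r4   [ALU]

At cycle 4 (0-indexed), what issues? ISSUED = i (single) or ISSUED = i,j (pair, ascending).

ISSUED = 6

c0: i0+i1 mul.MUL+st.MEM  pair
c1: i2 beq.BR  no-port BR/BR
c2: i3+i4 blt.BR+or.ALU  pair
c3: i5 ld.MEM  no-port MEM/MEM
c4: i6 ld.MEM  WAW r3
c5: i7 and.ALU  tail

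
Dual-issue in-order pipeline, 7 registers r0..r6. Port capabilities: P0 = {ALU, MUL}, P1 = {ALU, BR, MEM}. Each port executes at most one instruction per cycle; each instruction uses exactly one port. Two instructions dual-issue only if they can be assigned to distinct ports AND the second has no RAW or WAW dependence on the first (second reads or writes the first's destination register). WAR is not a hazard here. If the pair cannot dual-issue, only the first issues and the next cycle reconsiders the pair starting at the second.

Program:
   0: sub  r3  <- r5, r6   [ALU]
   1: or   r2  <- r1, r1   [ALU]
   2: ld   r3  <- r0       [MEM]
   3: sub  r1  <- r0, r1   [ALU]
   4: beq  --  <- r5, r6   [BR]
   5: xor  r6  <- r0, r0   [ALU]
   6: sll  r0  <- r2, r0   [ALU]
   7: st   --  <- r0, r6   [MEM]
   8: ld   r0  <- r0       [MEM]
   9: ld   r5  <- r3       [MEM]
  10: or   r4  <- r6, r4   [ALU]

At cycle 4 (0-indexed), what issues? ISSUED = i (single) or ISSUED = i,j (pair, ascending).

ISSUED = 7

#0 head=0: sub;or i0+i1 pair
#1 head=2: ld;sub i2+i3 pair
#2 head=4: beq;xor i4+i5 pair
#3 head=6: sll i6 RAW r0
#4 head=7: st i7 no-port MEM/MEM
#5 head=8: ld i8 no-port MEM/MEM
#6 head=9: ld;or i9+i10 pair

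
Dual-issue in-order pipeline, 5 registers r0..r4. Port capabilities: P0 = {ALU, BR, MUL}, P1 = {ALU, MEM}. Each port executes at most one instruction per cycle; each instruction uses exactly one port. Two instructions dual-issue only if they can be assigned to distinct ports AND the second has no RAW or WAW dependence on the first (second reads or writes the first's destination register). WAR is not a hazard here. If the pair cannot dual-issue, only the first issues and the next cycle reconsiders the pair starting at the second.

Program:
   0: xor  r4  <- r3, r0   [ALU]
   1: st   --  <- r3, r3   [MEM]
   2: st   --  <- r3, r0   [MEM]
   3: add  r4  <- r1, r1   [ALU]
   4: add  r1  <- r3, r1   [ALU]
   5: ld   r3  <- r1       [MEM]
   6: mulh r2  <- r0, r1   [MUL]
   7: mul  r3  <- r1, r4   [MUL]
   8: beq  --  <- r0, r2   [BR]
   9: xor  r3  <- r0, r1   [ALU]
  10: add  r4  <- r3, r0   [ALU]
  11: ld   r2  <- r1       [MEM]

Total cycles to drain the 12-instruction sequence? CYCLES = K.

CYCLES = 7

#0 head=0: xor.ALU+st.MEM i0&i1 dual
#1 head=2: st.MEM+add.ALU i2&i3 dual
#2 head=4: add.ALU i4 RAW r1
#3 head=5: ld.MEM+mulh.MUL i5&i6 dual
#4 head=7: mul.MUL i7 no-port MUL/BR
#5 head=8: beq.BR+xor.ALU i8&i9 dual
#6 head=10: add.ALU+ld.MEM i10&i11 dual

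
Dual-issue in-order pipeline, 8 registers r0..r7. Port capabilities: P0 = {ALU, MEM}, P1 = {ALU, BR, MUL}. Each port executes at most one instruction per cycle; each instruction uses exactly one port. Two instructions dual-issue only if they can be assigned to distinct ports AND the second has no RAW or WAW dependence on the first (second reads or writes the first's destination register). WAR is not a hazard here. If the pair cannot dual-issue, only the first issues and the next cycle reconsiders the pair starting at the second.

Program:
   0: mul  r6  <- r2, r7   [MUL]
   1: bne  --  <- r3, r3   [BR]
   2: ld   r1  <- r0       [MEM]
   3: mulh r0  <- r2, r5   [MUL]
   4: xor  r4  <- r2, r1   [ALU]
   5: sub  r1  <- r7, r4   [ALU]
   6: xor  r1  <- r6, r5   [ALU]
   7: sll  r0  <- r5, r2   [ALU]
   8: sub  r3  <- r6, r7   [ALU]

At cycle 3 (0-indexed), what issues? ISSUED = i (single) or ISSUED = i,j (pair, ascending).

ISSUED = 5

t=0 i0:mul ; no-port MUL/BR
t=1 i1/i2:bne/ld ; 2-wide
t=2 i3/i4:mulh/xor ; 2-wide
t=3 i5:sub ; WAW r1
t=4 i6/i7:xor/sll ; 2-wide
t=5 i8:sub ; tail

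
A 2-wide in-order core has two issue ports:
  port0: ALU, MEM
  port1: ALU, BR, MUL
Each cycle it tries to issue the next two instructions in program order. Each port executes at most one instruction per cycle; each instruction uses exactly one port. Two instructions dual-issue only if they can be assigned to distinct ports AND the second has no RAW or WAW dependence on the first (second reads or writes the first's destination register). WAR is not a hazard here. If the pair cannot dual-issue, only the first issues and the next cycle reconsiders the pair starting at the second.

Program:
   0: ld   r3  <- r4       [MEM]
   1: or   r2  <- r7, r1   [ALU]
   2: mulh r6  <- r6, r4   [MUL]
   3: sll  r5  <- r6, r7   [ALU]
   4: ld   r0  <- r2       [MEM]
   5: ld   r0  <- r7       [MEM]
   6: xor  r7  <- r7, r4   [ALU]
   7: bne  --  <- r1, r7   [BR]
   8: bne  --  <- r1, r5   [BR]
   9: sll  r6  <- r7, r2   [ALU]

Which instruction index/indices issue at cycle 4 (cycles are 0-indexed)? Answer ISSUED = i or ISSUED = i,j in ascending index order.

ISSUED = 7

0. ld.MEM or.ALU @i0+i1  | pair
1. mulh.MUL @i2  | RAW r6
2. sll.ALU ld.MEM @i3+i4  | pair
3. ld.MEM xor.ALU @i5+i6  | pair
4. bne.BR @i7  | no-port BR/BR
5. bne.BR sll.ALU @i8+i9  | pair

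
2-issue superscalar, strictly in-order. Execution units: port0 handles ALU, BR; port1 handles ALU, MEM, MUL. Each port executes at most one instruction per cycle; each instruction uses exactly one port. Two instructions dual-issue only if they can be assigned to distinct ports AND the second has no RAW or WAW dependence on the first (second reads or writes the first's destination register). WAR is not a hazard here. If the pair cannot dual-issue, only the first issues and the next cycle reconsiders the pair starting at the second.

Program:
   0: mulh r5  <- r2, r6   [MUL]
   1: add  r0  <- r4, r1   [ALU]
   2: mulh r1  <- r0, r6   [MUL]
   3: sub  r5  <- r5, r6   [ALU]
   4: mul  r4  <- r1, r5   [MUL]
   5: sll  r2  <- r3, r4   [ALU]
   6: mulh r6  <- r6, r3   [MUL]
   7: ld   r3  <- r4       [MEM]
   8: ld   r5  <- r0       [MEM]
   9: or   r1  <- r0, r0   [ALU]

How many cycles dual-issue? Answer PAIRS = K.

PAIRS = 4

#0 head=0: mulh.MUL/add.ALU i0&i1 pair
#1 head=2: mulh.MUL/sub.ALU i2&i3 pair
#2 head=4: mul.MUL i4 RAW r4
#3 head=5: sll.ALU/mulh.MUL i5&i6 pair
#4 head=7: ld.MEM i7 no-port MEM/MEM
#5 head=8: ld.MEM/or.ALU i8&i9 pair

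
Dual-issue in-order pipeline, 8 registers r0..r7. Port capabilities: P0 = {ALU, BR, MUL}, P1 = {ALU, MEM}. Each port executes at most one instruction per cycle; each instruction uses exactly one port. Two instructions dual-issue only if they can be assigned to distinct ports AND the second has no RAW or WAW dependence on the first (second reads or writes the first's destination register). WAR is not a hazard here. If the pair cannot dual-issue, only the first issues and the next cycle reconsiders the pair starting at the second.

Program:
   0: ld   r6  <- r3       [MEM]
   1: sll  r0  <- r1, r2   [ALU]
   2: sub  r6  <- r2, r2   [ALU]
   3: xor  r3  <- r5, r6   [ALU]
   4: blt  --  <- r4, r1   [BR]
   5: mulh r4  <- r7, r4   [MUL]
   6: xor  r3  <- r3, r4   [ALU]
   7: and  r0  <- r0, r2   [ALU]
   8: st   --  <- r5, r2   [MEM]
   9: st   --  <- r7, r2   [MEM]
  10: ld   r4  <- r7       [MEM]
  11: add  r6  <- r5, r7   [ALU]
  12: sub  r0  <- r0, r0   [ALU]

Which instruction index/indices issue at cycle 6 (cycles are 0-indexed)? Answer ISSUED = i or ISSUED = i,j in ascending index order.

  cy0 -> i0/i1 (ld.MEM sll.ALU) 2-wide
  cy1 -> i2 (sub.ALU) RAW r6
  cy2 -> i3/i4 (xor.ALU blt.BR) 2-wide
  cy3 -> i5 (mulh.MUL) RAW r4
  cy4 -> i6/i7 (xor.ALU and.ALU) 2-wide
  cy5 -> i8 (st.MEM) no-port MEM/MEM
  cy6 -> i9 (st.MEM) no-port MEM/MEM
  cy7 -> i10/i11 (ld.MEM add.ALU) 2-wide
  cy8 -> i12 (sub.ALU) tail

ISSUED = 9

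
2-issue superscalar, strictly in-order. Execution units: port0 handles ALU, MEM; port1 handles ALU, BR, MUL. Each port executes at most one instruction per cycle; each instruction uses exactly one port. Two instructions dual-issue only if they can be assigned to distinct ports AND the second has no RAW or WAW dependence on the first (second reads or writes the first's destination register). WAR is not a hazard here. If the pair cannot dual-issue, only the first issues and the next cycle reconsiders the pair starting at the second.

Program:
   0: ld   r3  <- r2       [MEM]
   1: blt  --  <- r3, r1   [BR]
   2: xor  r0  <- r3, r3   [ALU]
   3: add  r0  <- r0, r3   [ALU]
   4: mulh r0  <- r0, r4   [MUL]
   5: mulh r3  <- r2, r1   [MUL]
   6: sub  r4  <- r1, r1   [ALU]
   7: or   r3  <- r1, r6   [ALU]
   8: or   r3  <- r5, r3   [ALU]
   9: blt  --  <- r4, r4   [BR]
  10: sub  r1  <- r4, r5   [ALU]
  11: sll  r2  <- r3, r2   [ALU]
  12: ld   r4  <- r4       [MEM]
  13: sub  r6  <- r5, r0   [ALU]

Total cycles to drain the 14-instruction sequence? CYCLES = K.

CYCLES = 9

#0 head=0: ld i0 RAW r3
#1 head=1: blt/xor i1&i2 dual
#2 head=3: add i3 RAW+WAW r0
#3 head=4: mulh i4 no-port MUL/MUL
#4 head=5: mulh/sub i5&i6 dual
#5 head=7: or i7 RAW+WAW r3
#6 head=8: or/blt i8&i9 dual
#7 head=10: sub/sll i10&i11 dual
#8 head=12: ld/sub i12&i13 dual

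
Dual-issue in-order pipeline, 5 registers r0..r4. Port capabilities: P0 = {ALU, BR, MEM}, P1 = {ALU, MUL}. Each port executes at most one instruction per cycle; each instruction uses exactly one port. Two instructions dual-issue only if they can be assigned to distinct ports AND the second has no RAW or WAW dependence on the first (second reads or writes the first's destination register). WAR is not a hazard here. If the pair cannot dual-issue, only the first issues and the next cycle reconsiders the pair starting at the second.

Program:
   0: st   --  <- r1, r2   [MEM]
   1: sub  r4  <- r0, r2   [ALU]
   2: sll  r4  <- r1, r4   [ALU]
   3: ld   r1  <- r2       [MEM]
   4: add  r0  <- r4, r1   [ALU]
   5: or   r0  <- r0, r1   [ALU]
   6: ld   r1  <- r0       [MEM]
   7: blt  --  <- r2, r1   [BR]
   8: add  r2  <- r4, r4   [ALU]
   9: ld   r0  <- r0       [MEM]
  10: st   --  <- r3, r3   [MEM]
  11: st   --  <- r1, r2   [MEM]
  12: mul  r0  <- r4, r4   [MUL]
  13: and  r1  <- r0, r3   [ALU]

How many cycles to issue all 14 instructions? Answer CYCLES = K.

0. st.MEM;sub.ALU @i0,i1  | dual
1. sll.ALU;ld.MEM @i2,i3  | dual
2. add.ALU @i4  | RAW+WAW r0
3. or.ALU @i5  | RAW r0
4. ld.MEM @i6  | no-port MEM/BR
5. blt.BR;add.ALU @i7,i8  | dual
6. ld.MEM @i9  | no-port MEM/MEM
7. st.MEM @i10  | no-port MEM/MEM
8. st.MEM;mul.MUL @i11,i12  | dual
9. and.ALU @i13  | tail

CYCLES = 10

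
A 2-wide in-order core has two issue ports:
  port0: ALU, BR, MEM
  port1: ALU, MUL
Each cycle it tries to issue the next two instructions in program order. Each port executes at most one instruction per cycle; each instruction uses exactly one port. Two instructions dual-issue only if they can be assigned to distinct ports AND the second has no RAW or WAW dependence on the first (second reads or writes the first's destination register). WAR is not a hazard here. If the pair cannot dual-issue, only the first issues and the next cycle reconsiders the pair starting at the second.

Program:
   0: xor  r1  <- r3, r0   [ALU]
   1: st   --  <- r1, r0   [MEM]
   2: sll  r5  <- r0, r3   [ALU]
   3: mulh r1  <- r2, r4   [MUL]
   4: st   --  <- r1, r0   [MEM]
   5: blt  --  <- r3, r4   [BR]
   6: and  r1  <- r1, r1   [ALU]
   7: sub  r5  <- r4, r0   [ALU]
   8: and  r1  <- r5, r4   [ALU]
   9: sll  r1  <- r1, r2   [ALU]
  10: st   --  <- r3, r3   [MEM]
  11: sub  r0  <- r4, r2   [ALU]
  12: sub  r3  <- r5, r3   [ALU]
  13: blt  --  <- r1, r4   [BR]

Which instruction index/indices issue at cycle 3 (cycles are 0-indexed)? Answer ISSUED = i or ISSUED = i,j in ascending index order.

#0 head=0: xor.ALU i0 RAW r1
#1 head=1: st.MEM+sll.ALU i1&i2 2-wide
#2 head=3: mulh.MUL i3 RAW r1
#3 head=4: st.MEM i4 no-port MEM/BR
#4 head=5: blt.BR+and.ALU i5&i6 2-wide
#5 head=7: sub.ALU i7 RAW r5
#6 head=8: and.ALU i8 RAW+WAW r1
#7 head=9: sll.ALU+st.MEM i9&i10 2-wide
#8 head=11: sub.ALU+sub.ALU i11&i12 2-wide
#9 head=13: blt.BR i13 tail

ISSUED = 4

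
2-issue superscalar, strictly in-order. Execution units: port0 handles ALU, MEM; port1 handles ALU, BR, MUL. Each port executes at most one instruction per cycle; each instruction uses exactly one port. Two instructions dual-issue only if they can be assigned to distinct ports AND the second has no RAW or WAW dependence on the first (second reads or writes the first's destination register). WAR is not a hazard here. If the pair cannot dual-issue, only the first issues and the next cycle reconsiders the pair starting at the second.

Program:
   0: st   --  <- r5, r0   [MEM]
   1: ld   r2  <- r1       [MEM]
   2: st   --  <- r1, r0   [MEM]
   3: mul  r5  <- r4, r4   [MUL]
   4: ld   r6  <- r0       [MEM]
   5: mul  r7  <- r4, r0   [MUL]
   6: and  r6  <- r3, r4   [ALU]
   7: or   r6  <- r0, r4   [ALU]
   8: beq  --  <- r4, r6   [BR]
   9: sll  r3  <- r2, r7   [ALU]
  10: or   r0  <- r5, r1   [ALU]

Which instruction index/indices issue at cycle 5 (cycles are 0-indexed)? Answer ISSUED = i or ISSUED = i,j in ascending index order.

  cy0 -> i0 (st.MEM) no-port MEM/MEM
  cy1 -> i1 (ld.MEM) no-port MEM/MEM
  cy2 -> i2,i3 (st.MEM mul.MUL) pair
  cy3 -> i4,i5 (ld.MEM mul.MUL) pair
  cy4 -> i6 (and.ALU) WAW r6
  cy5 -> i7 (or.ALU) RAW r6
  cy6 -> i8,i9 (beq.BR sll.ALU) pair
  cy7 -> i10 (or.ALU) tail

ISSUED = 7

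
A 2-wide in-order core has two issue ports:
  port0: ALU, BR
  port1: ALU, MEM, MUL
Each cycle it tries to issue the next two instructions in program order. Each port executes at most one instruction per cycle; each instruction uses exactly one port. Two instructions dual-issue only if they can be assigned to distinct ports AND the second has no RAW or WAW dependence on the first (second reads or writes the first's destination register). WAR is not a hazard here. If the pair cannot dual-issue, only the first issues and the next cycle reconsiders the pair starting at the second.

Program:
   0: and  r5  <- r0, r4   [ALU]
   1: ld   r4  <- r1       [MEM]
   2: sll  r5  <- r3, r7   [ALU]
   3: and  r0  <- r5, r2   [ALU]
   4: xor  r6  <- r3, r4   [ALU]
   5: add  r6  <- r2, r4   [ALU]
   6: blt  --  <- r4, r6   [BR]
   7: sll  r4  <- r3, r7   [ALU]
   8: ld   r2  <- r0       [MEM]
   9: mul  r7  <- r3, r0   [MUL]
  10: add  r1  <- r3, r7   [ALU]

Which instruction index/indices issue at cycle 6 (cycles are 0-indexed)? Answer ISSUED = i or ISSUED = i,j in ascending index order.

ISSUED = 9

t=0 i0+i1:and.ALU ld.MEM ; pair
t=1 i2:sll.ALU ; RAW r5
t=2 i3+i4:and.ALU xor.ALU ; pair
t=3 i5:add.ALU ; RAW r6
t=4 i6+i7:blt.BR sll.ALU ; pair
t=5 i8:ld.MEM ; no-port MEM/MUL
t=6 i9:mul.MUL ; RAW r7
t=7 i10:add.ALU ; tail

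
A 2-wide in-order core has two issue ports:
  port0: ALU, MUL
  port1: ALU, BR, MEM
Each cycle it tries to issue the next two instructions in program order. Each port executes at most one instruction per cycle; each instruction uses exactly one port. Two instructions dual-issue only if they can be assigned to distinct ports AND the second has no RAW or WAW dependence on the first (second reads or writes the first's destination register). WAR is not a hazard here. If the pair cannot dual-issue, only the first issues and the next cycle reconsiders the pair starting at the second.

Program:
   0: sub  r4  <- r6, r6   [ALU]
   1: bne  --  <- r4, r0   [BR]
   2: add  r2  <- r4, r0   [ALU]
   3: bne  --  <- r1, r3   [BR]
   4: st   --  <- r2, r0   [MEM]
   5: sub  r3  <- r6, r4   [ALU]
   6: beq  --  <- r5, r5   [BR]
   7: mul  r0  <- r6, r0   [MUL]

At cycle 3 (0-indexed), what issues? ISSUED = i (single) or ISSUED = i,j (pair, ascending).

ISSUED = 4,5

0. sub.ALU @i0  | RAW r4
1. bne.BR+add.ALU @i1/i2  | 2-wide
2. bne.BR @i3  | no-port BR/MEM
3. st.MEM+sub.ALU @i4/i5  | 2-wide
4. beq.BR+mul.MUL @i6/i7  | 2-wide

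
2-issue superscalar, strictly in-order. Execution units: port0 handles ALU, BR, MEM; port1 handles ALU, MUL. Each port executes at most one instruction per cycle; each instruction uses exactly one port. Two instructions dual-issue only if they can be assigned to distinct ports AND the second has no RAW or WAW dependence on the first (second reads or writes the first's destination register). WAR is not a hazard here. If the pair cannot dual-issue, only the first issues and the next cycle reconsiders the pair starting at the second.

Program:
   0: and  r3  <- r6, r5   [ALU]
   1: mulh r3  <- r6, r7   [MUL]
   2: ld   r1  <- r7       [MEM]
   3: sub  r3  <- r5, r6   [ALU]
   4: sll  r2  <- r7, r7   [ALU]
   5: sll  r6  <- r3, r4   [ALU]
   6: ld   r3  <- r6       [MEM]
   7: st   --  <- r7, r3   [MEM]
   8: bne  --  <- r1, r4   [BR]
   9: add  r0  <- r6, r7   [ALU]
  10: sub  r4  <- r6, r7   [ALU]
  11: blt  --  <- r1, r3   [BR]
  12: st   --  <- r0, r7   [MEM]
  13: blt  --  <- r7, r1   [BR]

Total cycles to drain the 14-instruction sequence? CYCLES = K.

t=0 i0:and.ALU ; WAW r3
t=1 i1/i2:mulh.MUL+ld.MEM ; 2-wide
t=2 i3/i4:sub.ALU+sll.ALU ; 2-wide
t=3 i5:sll.ALU ; RAW r6
t=4 i6:ld.MEM ; no-port MEM/MEM
t=5 i7:st.MEM ; no-port MEM/BR
t=6 i8/i9:bne.BR+add.ALU ; 2-wide
t=7 i10/i11:sub.ALU+blt.BR ; 2-wide
t=8 i12:st.MEM ; no-port MEM/BR
t=9 i13:blt.BR ; tail

CYCLES = 10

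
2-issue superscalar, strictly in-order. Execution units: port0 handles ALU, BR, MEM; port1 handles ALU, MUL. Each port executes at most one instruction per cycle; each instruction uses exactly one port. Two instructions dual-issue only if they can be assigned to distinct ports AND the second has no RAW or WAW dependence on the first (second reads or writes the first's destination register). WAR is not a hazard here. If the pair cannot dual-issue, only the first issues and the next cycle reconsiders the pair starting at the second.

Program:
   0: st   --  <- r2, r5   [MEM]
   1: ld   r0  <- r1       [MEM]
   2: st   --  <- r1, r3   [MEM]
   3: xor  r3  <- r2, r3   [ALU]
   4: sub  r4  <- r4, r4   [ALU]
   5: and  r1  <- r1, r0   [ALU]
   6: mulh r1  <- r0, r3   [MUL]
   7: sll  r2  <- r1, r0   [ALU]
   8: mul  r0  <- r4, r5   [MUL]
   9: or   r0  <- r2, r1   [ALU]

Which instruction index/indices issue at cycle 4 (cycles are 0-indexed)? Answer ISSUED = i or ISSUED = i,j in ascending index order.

[0] i0  st  -- no-port MEM/MEM
[1] i1  ld  -- no-port MEM/MEM
[2] i2&i3  st;xor  -- dual
[3] i4&i5  sub;and  -- dual
[4] i6  mulh  -- RAW r1
[5] i7&i8  sll;mul  -- dual
[6] i9  or  -- tail

ISSUED = 6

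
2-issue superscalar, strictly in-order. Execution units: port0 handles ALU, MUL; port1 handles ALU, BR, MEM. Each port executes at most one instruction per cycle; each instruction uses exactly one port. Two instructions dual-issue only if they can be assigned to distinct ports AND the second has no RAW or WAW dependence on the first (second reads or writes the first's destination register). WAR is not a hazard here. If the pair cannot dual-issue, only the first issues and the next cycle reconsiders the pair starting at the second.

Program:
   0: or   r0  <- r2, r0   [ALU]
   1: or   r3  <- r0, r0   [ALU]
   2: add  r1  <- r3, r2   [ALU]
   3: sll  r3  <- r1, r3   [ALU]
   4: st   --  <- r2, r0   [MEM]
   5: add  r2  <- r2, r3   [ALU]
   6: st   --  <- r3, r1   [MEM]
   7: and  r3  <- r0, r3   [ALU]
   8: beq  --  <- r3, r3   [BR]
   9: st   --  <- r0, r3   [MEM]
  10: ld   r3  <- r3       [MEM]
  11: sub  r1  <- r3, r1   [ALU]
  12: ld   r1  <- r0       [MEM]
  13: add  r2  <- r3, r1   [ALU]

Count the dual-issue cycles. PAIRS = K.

  cy0 -> i0 (or.ALU) RAW r0
  cy1 -> i1 (or.ALU) RAW r3
  cy2 -> i2 (add.ALU) RAW r1
  cy3 -> i3/i4 (sll.ALU/st.MEM) dual
  cy4 -> i5/i6 (add.ALU/st.MEM) dual
  cy5 -> i7 (and.ALU) RAW r3
  cy6 -> i8 (beq.BR) no-port BR/MEM
  cy7 -> i9 (st.MEM) no-port MEM/MEM
  cy8 -> i10 (ld.MEM) RAW r3
  cy9 -> i11 (sub.ALU) WAW r1
  cy10 -> i12 (ld.MEM) RAW r1
  cy11 -> i13 (add.ALU) tail

PAIRS = 2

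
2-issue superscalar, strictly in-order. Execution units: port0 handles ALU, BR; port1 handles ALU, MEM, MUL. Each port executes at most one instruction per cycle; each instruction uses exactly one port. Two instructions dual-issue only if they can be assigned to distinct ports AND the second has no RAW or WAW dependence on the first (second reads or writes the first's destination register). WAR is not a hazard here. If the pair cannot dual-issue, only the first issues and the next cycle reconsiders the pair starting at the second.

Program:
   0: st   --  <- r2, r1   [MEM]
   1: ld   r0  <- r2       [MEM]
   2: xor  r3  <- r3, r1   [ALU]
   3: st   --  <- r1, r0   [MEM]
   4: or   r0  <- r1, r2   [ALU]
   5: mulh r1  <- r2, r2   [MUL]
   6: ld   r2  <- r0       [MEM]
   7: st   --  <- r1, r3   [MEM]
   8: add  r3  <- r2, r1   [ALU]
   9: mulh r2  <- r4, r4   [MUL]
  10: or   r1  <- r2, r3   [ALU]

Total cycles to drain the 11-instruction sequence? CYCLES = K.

CYCLES = 8

#0 head=0: st i0 no-port MEM/MEM
#1 head=1: ld/xor i1&i2 dual
#2 head=3: st/or i3&i4 dual
#3 head=5: mulh i5 no-port MUL/MEM
#4 head=6: ld i6 no-port MEM/MEM
#5 head=7: st/add i7&i8 dual
#6 head=9: mulh i9 RAW r2
#7 head=10: or i10 tail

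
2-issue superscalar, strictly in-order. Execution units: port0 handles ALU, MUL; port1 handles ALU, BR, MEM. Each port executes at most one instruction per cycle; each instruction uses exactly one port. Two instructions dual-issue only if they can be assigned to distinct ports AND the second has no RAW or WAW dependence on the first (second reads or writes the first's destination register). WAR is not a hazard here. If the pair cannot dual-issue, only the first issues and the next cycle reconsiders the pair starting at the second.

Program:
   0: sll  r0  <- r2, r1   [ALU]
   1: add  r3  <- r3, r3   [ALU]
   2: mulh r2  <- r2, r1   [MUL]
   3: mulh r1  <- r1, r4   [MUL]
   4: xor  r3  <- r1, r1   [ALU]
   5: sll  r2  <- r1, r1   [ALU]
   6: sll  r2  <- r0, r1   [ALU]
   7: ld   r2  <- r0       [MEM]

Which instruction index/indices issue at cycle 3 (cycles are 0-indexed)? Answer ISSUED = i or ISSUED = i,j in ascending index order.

ISSUED = 4,5

#0 head=0: sll add i0/i1 dual
#1 head=2: mulh i2 no-port MUL/MUL
#2 head=3: mulh i3 RAW r1
#3 head=4: xor sll i4/i5 dual
#4 head=6: sll i6 WAW r2
#5 head=7: ld i7 tail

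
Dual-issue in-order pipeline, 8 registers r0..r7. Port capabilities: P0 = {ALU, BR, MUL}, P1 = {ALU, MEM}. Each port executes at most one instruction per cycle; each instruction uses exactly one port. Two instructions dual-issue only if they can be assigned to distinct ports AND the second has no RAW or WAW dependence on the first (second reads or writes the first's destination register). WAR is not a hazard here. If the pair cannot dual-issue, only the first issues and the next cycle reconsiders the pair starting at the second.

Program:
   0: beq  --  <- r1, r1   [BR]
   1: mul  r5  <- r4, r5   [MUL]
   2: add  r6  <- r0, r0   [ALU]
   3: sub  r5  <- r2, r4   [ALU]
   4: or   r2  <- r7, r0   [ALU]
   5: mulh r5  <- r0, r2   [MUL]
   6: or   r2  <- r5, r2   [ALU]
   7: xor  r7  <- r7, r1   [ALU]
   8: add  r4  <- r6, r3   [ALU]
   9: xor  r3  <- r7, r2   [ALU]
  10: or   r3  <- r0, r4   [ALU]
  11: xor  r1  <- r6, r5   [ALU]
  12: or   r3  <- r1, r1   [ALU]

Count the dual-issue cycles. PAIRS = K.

PAIRS = 5

t=0 i0:beq.BR ; no-port BR/MUL
t=1 i1&i2:mul.MUL/add.ALU ; pair
t=2 i3&i4:sub.ALU/or.ALU ; pair
t=3 i5:mulh.MUL ; RAW r5
t=4 i6&i7:or.ALU/xor.ALU ; pair
t=5 i8&i9:add.ALU/xor.ALU ; pair
t=6 i10&i11:or.ALU/xor.ALU ; pair
t=7 i12:or.ALU ; tail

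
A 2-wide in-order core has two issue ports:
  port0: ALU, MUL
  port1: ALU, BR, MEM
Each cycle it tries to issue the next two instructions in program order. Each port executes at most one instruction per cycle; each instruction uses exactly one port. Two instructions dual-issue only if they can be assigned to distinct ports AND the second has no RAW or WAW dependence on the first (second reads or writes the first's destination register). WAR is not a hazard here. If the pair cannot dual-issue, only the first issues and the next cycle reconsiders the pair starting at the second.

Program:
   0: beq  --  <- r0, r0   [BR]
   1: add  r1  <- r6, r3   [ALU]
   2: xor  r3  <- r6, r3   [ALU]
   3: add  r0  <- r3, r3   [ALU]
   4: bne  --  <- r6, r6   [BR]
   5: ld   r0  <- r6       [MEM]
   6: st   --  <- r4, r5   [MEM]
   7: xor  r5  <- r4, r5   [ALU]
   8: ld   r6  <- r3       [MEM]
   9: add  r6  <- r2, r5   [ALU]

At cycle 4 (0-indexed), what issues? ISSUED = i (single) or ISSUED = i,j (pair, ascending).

ISSUED = 6,7

0. beq add @i0/i1  | 2-wide
1. xor @i2  | RAW r3
2. add bne @i3/i4  | 2-wide
3. ld @i5  | no-port MEM/MEM
4. st xor @i6/i7  | 2-wide
5. ld @i8  | WAW r6
6. add @i9  | tail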